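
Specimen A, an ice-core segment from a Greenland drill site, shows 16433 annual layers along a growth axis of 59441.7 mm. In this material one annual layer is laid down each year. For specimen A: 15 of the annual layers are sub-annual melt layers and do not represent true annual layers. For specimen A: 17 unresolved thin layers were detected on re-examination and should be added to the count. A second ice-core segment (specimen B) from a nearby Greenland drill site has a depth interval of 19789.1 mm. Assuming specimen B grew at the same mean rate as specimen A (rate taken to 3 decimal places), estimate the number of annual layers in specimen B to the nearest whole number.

Specimen A: adjusted count: 16433 − 15 + 17 = 16435 annual layers.
A: 59441.7 mm over 16435 years gives 59441.7 / 16435 ≈ 3.617 mm/year.
Specimen B: 19789.1 mm / 3.617 mm per year = 5471.14 years ≈ 5471 annual layers.

5471 annual layers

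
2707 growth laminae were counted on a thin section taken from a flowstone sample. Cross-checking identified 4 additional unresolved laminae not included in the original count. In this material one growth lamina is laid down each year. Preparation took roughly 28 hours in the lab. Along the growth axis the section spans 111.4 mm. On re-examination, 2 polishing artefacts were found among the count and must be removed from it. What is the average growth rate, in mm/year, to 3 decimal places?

True growth lamina count = 2707 − 2 + 4 = 2709.
111.4 mm over 2709 years gives 111.4 / 2709 ≈ 0.041 mm/year.

0.041 mm/year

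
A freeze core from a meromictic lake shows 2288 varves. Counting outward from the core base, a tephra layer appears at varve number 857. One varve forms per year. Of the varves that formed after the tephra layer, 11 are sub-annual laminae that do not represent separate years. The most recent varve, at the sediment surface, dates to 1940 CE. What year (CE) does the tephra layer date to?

Between varve 857 and the sediment surface there are 2288 − 857 = 1431 varves.
Removing the 11 false varves leaves 1431 − 11 = 1420 true varves beyond the tephra layer.
1940 − 1420 = 520 CE.

520 CE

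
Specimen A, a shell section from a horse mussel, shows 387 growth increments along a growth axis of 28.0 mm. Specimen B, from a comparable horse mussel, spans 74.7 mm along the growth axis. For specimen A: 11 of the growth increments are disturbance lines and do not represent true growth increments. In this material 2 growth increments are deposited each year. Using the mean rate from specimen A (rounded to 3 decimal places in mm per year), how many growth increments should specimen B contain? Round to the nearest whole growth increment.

Specimen A: after corrections the count is 387 − 11 = 376 growth increments.
Specimen A: 376 growth increments at 2 per year is 376 / 2 = 188 years.
A: 28.0 mm over 188 years gives 28.0 / 188 ≈ 0.149 mm per year.
For B, 74.7 / 0.149 = 501.34 years; at 2 growth increments per year that is 501.34 × 2 ≈ 1003 growth increments.

1003 growth increments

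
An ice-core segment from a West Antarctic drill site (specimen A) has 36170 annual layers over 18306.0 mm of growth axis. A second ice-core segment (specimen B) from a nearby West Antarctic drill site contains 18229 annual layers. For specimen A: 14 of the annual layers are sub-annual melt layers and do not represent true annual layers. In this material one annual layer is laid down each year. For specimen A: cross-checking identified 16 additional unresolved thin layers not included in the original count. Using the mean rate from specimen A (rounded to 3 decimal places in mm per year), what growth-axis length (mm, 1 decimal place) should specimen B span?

9223.9 mm

Specimen A: after corrections the count is 36170 − 14 + 16 = 36172 annual layers.
A: Extension rate ≈ 18306.0 / 36172 = 0.506 mm per year.
For B, 0.506 mm/year × 18229 years = 9223.9 mm.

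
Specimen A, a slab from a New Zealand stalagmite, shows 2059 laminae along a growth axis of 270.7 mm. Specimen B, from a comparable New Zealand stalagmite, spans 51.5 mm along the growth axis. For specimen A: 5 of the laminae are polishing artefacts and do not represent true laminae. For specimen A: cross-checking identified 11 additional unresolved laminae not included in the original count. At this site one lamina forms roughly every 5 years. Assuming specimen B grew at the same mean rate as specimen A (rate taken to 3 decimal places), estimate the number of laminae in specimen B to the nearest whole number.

396 laminae

Specimen A: correcting the raw count gives 2059 − 5 + 11 = 2065 true laminae.
Specimen A: multiplying by 5 years per lamina: 2065 × 5 = 10325 years.
A: Mean rate = 270.7 mm / 10325 years ≈ 0.026 mm/yr.
For B, 51.5 / 0.026 = 1980.77 years; at 5 years per lamina that is 1980.77 / 5 ≈ 396 laminae.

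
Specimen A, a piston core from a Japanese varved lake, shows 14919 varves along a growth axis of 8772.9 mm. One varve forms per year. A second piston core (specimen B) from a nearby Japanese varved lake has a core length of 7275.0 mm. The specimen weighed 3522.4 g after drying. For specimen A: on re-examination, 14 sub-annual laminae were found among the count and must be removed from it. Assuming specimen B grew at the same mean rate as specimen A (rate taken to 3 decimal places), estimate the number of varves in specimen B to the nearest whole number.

12351 varves

Specimen A: correcting the raw count gives 14919 − 14 = 14905 true varves.
A: Mean rate = 8772.9 mm / 14905 years ≈ 0.589 mm/yr.
For B, 7275.0 / 0.589 = 12351.44 years ≈ 12351 varves.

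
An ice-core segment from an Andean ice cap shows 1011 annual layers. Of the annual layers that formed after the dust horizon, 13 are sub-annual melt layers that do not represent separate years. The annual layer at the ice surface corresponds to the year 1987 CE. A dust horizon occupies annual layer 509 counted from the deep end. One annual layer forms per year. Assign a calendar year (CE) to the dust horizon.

The dust horizon sits at annual layer 509 from the deep end, so 1011 − 509 = 502 annual layers formed after it.
Removing the 13 false annual layers leaves 502 − 13 = 489 true annual layers beyond the dust horizon.
The annual layer at the ice surface is 1987 CE, so the dust horizon dates to 1987 − 489 = 1498 CE.

1498 CE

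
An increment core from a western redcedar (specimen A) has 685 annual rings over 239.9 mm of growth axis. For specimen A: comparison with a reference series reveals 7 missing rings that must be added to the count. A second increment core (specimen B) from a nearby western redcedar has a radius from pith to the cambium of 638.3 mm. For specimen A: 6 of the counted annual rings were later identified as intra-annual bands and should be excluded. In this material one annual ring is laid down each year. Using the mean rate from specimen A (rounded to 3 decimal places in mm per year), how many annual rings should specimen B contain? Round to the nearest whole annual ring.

1824 annual rings

Specimen A: after corrections the count is 685 − 6 + 7 = 686 annual rings.
A: 239.9 mm over 686 years gives 239.9 / 686 ≈ 0.350 mm/yr.
For B, 638.3 / 0.350 = 1823.71 years ≈ 1824 annual rings.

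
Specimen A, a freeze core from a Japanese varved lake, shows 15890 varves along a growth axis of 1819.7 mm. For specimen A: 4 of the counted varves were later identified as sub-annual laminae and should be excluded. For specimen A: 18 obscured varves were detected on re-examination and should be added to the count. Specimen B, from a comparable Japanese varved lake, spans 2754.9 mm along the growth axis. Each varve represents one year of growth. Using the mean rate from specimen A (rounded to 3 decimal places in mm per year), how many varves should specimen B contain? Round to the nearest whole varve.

Specimen A: adjusted count: 15890 − 4 + 18 = 15904 varves.
A: Extension rate ≈ 1819.7 / 15904 = 0.114 mm per year.
B spans 2754.9 / 0.114 = 24165.79 years ≈ 24166 varves.

24166 varves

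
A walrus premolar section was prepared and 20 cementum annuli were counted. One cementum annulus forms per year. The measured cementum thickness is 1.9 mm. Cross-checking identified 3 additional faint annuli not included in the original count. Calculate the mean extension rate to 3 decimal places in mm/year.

Adjusted count: 20 + 3 = 23 cementum annuli.
Mean rate = 1.9 mm / 23 years ≈ 0.083 mm/year.

0.083 mm/year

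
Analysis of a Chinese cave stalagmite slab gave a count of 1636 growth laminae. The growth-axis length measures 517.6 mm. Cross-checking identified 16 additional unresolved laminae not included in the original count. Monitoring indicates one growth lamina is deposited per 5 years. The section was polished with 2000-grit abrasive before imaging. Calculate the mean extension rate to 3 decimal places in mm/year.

Adjusted count: 1636 + 16 = 1652 growth laminae.
Multiplying by 5 years per growth lamina: 1652 × 5 = 8260 years.
Extension rate ≈ 517.6 / 8260 = 0.063 mm/year.

0.063 mm/year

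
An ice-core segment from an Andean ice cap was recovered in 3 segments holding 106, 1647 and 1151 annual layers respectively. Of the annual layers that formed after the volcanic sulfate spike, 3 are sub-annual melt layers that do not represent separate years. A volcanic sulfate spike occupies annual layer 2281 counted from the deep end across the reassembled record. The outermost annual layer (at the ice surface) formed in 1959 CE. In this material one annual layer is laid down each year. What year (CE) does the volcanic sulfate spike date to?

1339 CE

Total annual layers = 106 + 1647 + 1151 = 2904.
Between annual layer 2281 and the ice surface there are 2904 − 2281 = 623 annual layers.
Removing the 3 false annual layers leaves 623 − 3 = 620 true annual layers beyond the volcanic sulfate spike.
The annual layer at the ice surface is 1959 CE, so the volcanic sulfate spike dates to 1959 − 620 = 1339 CE.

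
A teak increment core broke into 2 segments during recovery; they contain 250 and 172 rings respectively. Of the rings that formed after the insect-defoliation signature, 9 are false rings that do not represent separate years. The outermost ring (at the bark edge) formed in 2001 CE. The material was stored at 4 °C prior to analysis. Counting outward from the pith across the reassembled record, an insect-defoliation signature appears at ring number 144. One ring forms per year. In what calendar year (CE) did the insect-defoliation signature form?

Total rings = 250 + 172 = 422.
Between ring 144 and the bark edge there are 422 − 144 = 278 rings.
Excluding 9 false rings: 278 − 9 = 269.
The ring at the bark edge is 2001 CE, so the insect-defoliation signature dates to 2001 − 269 = 1732 CE.

1732 CE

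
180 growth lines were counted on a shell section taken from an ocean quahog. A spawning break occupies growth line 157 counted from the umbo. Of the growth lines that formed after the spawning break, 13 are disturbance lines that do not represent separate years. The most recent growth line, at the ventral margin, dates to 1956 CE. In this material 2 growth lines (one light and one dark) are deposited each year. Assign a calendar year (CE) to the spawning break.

The spawning break sits at growth line 157 from the umbo, so 180 − 157 = 23 growth lines formed after it.
23 − 13 false = 10 true growth lines after the spawning break.
Dividing by 2 growth lines per year: 10 / 2 = 5 years.
Counting back 5 years from 1956 CE places the spawning break in 1956 − 5 = 1951 CE.

1951 CE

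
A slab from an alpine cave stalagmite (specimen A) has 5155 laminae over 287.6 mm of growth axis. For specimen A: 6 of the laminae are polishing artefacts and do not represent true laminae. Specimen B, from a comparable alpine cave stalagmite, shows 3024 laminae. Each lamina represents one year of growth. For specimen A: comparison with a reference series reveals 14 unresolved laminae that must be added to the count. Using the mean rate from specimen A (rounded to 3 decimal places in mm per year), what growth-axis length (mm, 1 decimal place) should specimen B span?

Specimen A: correcting the raw count gives 5155 − 6 + 14 = 5163 true laminae.
A: Mean rate = 287.6 mm / 5163 years ≈ 0.056 mm/year.
Length of B = 0.056 × 3024 = 169.3 mm.

169.3 mm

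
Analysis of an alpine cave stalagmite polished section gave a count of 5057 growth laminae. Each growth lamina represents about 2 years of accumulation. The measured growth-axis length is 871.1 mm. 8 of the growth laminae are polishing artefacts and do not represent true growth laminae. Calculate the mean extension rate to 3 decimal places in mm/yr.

0.086 mm/yr

Correcting the raw count gives 5057 − 8 = 5049 true growth laminae.
5049 growth laminae at 2 years each span 5049 × 2 = 10098 years.
Mean rate = 871.1 mm / 10098 years ≈ 0.086 mm/yr.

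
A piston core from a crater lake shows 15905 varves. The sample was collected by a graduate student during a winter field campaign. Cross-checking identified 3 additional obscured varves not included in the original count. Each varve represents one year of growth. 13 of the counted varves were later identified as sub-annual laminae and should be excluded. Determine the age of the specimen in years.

15895 years

After corrections the count is 15905 − 13 + 3 = 15895 varves.
With a one-to-one varve periodicity this is 15895 years.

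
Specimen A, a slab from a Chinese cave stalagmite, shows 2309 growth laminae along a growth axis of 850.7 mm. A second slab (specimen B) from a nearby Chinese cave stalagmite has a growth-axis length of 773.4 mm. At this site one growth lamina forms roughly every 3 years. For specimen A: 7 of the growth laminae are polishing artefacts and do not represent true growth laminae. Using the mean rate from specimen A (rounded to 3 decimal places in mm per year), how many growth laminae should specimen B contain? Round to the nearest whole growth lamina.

2096 growth laminae

Specimen A: after corrections the count is 2309 − 7 = 2302 growth laminae.
Specimen A: multiplying by 3 years per growth lamina: 2302 × 3 = 6906 years.
A: Extension rate ≈ 850.7 / 6906 = 0.123 mm/year.
Specimen B: 773.4 mm / 0.123 mm per year = 6287.80 years; at 3 years per growth lamina that is 6287.80 / 3 ≈ 2096 growth laminae.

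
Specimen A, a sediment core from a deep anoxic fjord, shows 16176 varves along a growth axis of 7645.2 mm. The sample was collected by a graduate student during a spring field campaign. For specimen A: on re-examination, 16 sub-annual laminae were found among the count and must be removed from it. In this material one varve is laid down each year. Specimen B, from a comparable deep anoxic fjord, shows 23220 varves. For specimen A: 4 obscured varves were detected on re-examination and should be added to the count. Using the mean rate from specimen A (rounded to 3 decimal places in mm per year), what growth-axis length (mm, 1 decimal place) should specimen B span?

10983.1 mm

Specimen A: adjusted count: 16176 − 16 + 4 = 16164 varves.
A: 7645.2 mm over 16164 years gives 7645.2 / 16164 ≈ 0.473 mm/yr.
Length of B = 0.473 × 23220 = 10983.1 mm.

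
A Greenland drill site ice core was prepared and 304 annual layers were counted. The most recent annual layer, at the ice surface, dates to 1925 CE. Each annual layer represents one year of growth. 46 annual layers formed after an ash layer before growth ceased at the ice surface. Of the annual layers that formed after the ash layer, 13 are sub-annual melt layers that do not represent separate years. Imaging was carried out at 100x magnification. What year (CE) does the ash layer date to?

1892 CE

46 annual layers formed after the ash layer.
Excluding 13 false annual layers: 46 − 13 = 33.
1925 − 33 = 1892 CE.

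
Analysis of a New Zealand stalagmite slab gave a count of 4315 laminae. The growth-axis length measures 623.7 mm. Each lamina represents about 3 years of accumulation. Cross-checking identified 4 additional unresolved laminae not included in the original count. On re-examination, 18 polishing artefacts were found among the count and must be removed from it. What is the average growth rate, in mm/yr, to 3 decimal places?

After corrections the count is 4315 − 18 + 4 = 4301 laminae.
4301 laminae at 3 years each span 4301 × 3 = 12903 years.
623.7 mm over 12903 years gives 623.7 / 12903 ≈ 0.048 mm/yr.

0.048 mm/yr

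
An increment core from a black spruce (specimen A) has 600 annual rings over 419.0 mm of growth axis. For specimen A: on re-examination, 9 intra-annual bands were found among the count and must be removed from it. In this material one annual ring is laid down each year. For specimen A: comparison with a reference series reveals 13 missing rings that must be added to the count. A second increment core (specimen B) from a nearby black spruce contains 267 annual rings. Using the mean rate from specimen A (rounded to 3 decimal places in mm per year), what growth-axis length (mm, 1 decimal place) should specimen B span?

Specimen A: correcting the raw count gives 600 − 9 + 13 = 604 true annual rings.
A: Mean rate = 419.0 mm / 604 years ≈ 0.694 mm/yr.
For B, 0.694 mm/year × 267 years = 185.3 mm.

185.3 mm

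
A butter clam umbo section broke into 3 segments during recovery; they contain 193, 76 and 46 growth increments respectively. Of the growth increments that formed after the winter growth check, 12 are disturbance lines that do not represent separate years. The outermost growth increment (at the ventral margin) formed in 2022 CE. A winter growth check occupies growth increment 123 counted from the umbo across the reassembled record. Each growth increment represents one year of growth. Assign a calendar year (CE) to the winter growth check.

Total growth increments = 193 + 76 + 46 = 315.
Between growth increment 123 and the ventral margin there are 315 − 123 = 192 growth increments.
Excluding 12 false growth increments: 192 − 12 = 180.
The growth increment at the ventral margin is 2022 CE, so the winter growth check dates to 2022 − 180 = 1842 CE.

1842 CE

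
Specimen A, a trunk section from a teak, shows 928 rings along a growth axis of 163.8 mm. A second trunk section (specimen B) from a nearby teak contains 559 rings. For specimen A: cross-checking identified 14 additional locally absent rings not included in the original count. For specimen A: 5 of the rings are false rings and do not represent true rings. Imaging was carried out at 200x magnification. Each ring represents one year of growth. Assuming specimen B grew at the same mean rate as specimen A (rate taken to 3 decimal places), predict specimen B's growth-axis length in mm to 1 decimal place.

Specimen A: true ring count = 928 − 5 + 14 = 937.
A: 163.8 mm over 937 years gives 163.8 / 937 ≈ 0.175 mm/year.
For B, 0.175 mm/year × 559 years = 97.8 mm.

97.8 mm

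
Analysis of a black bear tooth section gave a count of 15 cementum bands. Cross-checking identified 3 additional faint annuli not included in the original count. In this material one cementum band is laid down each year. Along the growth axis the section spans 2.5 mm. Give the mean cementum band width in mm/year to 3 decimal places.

True cementum band count = 15 + 3 = 18.
Extension rate ≈ 2.5 / 18 = 0.139 mm/year.

0.139 mm/year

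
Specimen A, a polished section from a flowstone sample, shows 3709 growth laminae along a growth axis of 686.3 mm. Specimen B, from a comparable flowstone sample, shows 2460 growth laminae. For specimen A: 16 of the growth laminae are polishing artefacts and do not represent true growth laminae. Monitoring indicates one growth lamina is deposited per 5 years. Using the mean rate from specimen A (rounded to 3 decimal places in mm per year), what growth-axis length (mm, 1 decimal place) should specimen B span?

Specimen A: adjusted count: 3709 − 16 = 3693 growth laminae.
Specimen A: 3693 growth laminae at 5 years each span 3693 × 5 = 18465 years.
A: 686.3 mm over 18465 years gives 686.3 / 18465 ≈ 0.037 mm per year.
Specimen B: multiplying by 5 years per growth lamina: 2460 × 5 = 12300 years. Length of B = 0.037 × 12300 = 455.1 mm.

455.1 mm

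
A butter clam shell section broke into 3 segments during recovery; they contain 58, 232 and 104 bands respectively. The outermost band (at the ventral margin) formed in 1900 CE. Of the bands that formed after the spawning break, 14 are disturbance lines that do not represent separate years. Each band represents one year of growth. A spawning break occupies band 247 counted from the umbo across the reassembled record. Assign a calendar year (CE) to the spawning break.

Total bands = 58 + 232 + 104 = 394.
394 − 247 = 147 bands lie beyond the spawning break toward the ventral margin.
Removing the 14 false bands leaves 147 − 14 = 133 true bands beyond the spawning break.
The band at the ventral margin is 1900 CE, so the spawning break dates to 1900 − 133 = 1767 CE.

1767 CE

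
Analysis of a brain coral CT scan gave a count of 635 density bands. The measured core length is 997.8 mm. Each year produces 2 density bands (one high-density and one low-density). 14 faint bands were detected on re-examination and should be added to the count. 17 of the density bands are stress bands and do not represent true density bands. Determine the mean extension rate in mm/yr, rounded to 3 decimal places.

3.158 mm/yr

After corrections the count is 635 − 17 + 14 = 632 density bands.
632 density bands at 2 per year is 632 / 2 = 316 years.
Extension rate ≈ 997.8 / 316 = 3.158 mm/yr.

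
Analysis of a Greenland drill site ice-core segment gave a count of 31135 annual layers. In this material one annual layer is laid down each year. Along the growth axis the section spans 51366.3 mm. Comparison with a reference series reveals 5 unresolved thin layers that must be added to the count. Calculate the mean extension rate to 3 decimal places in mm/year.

1.650 mm/year

True annual layer count = 31135 + 5 = 31140.
Mean rate = 51366.3 mm / 31140 years ≈ 1.650 mm/year.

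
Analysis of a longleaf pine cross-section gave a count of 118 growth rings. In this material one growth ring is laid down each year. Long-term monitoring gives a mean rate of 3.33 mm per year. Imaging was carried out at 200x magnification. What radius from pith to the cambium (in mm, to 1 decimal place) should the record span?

392.9 mm

118 years of growth are recorded.
Predicted length = 3.33 mm/year × 118 years = 392.9 mm.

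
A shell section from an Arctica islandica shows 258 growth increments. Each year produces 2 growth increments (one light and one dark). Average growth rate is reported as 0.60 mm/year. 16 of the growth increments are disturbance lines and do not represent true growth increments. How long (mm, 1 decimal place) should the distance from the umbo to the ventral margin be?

72.6 mm

Correcting the raw count gives 258 − 16 = 242 true growth increments.
Dividing by 2 growth increments per year: 242 / 2 = 121 years.
Length ≈ 0.60 × 121 = 72.6 mm.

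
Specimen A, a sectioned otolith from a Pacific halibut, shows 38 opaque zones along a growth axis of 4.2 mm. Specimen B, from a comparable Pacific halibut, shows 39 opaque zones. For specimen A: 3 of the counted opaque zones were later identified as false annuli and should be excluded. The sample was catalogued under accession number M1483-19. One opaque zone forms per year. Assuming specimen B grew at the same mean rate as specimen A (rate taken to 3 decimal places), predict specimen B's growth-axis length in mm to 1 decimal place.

Specimen A: after corrections the count is 38 − 3 = 35 opaque zones.
A: 4.2 mm over 35 years gives 4.2 / 35 ≈ 0.120 mm/year.
Length of B = 0.120 × 39 = 4.7 mm.

4.7 mm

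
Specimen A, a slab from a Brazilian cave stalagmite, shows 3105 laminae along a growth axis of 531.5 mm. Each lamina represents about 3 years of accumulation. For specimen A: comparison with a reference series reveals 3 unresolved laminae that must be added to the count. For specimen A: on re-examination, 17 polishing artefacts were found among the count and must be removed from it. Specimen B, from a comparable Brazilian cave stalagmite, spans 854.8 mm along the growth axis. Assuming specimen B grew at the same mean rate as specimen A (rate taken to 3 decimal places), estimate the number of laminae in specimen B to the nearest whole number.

4999 laminae

Specimen A: correcting the raw count gives 3105 − 17 + 3 = 3091 true laminae.
Specimen A: at 3 years per lamina, 3091 × 3 = 9273 years.
A: 531.5 mm over 9273 years gives 531.5 / 9273 ≈ 0.057 mm/yr.
Specimen B: 854.8 mm / 0.057 mm per year = 14996.49 years; at 3 years per lamina that is 14996.49 / 3 ≈ 4999 laminae.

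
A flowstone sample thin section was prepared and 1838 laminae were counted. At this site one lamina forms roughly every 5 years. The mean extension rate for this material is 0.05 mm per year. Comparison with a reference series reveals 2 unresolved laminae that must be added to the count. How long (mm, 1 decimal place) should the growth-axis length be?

After corrections the count is 1838 + 2 = 1840 laminae.
At 5 years per lamina, 1840 × 5 = 9200 years.
Predicted length = 0.05 mm/year × 9200 years = 460.0 mm.

460.0 mm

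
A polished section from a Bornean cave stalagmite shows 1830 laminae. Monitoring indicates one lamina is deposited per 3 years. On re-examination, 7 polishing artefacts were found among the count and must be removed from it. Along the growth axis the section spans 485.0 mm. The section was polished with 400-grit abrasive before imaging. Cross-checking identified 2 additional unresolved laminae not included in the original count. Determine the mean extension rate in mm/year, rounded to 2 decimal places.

0.09 mm/year

After corrections the count is 1830 − 7 + 2 = 1825 laminae.
Multiplying by 3 years per lamina: 1825 × 3 = 5475 years.
Mean rate = 485.0 mm / 5475 years ≈ 0.09 mm/year.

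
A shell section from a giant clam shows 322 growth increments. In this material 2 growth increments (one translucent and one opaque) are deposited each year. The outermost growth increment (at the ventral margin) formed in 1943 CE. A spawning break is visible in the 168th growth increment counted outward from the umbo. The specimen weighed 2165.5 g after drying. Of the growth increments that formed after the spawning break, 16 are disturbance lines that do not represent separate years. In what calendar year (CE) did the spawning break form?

Between growth increment 168 and the ventral margin there are 322 − 168 = 154 growth increments.
Excluding 16 false growth increments: 154 − 16 = 138.
Dividing by 2 growth increments per year: 138 / 2 = 69 years.
The growth increment at the ventral margin is 1943 CE, so the spawning break dates to 1943 − 69 = 1874 CE.

1874 CE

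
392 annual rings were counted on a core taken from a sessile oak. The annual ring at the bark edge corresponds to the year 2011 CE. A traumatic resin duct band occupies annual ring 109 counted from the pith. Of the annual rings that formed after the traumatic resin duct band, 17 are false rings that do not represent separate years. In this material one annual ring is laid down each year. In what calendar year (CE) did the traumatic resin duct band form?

392 − 109 = 283 annual rings lie beyond the traumatic resin duct band toward the bark edge.
283 − 17 false = 266 true annual rings after the traumatic resin duct band.
The annual ring at the bark edge is 2011 CE, so the traumatic resin duct band dates to 2011 − 266 = 1745 CE.

1745 CE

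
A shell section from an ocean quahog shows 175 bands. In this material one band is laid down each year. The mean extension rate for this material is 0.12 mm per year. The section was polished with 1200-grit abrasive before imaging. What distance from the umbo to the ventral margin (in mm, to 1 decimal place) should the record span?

21.0 mm

The record spans 175 years at 0.12 mm per year.
175 years at 0.12 mm/year gives 0.12 × 175 = 21.0 mm.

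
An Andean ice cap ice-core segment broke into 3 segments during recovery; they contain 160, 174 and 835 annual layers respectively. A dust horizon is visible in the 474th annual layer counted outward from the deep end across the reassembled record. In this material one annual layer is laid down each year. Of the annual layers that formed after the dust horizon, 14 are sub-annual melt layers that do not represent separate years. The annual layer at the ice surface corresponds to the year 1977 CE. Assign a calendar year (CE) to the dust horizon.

1296 CE

Total annual layers = 160 + 174 + 835 = 1169.
The dust horizon sits at annual layer 474 from the deep end, so 1169 − 474 = 695 annual layers formed after it.
Excluding 14 false annual layers: 695 − 14 = 681.
1977 − 681 = 1296 CE.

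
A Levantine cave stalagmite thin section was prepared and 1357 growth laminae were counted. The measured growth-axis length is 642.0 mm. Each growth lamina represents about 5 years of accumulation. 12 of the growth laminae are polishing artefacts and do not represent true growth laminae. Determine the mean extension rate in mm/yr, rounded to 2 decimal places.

Correcting the raw count gives 1357 − 12 = 1345 true growth laminae.
1345 growth laminae at 5 years each span 1345 × 5 = 6725 years.
Extension rate ≈ 642.0 / 6725 = 0.10 mm/yr.

0.10 mm/yr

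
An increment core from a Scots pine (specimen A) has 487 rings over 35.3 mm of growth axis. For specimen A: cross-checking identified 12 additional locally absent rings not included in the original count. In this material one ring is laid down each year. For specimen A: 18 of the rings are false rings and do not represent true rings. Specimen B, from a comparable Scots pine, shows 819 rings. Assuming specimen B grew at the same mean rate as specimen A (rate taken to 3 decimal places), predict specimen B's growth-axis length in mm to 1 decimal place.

59.8 mm

Specimen A: adjusted count: 487 − 18 + 12 = 481 rings.
A: 35.3 mm over 481 years gives 35.3 / 481 ≈ 0.073 mm/year.
Length of B = 0.073 × 819 = 59.8 mm.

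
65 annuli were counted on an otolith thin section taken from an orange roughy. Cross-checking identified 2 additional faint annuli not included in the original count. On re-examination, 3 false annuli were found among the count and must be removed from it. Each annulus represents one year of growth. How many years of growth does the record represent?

Adjusted count: 65 − 3 + 2 = 64 annuli.
With a one-to-one annulus periodicity this is 64 years.

64 yr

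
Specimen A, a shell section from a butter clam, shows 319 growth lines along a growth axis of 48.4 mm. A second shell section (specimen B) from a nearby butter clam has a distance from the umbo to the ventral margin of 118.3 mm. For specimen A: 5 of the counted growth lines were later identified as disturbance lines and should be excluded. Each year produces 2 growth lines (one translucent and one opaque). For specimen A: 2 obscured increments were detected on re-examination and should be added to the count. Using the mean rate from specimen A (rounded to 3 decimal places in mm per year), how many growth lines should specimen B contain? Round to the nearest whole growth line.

773 growth lines

Specimen A: after corrections the count is 319 − 5 + 2 = 316 growth lines.
Specimen A: 316 growth lines at 2 per year is 316 / 2 = 158 years.
A: Extension rate ≈ 48.4 / 158 = 0.306 mm per year.
Specimen B: 118.3 mm / 0.306 mm per year = 386.60 years; at 2 growth lines per year that is 386.60 × 2 ≈ 773 growth lines.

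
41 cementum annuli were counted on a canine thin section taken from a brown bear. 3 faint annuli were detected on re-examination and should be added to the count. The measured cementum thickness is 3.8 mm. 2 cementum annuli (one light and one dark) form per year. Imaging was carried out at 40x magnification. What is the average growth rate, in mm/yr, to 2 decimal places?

Adjusted count: 41 + 3 = 44 cementum annuli.
Dividing by 2 cementum annuli per year: 44 / 2 = 22 years.
3.8 mm over 22 years gives 3.8 / 22 ≈ 0.17 mm/yr.

0.17 mm/yr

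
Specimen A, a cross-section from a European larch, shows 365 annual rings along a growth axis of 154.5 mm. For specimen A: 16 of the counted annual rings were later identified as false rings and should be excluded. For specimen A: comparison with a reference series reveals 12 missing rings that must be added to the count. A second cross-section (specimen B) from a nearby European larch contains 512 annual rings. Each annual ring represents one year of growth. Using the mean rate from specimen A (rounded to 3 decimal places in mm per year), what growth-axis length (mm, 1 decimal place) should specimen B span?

Specimen A: correcting the raw count gives 365 − 16 + 12 = 361 true annual rings.
A: Mean rate = 154.5 mm / 361 years ≈ 0.428 mm/year.
B's length ≈ 0.428 × 512 = 219.1 mm.

219.1 mm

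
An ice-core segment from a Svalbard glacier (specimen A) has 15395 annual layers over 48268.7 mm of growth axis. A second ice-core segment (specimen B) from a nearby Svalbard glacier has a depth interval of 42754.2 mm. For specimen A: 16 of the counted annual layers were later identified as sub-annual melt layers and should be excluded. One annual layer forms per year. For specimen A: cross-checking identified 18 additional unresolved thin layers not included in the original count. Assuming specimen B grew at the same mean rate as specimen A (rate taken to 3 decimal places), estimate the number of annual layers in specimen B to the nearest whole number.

Specimen A: true annual layer count = 15395 − 16 + 18 = 15397.
A: Extension rate ≈ 48268.7 / 15397 = 3.135 mm per year.
Specimen B: 42754.2 mm / 3.135 mm per year = 13637.70 years ≈ 13638 annual layers.

13638 annual layers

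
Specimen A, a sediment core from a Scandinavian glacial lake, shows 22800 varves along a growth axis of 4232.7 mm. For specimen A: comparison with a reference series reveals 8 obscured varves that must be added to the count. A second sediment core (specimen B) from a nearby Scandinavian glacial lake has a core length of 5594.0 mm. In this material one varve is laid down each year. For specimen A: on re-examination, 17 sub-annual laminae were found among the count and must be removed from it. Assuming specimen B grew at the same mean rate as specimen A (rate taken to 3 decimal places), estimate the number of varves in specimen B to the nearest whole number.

30075 varves

Specimen A: adjusted count: 22800 − 17 + 8 = 22791 varves.
A: 4232.7 mm over 22791 years gives 4232.7 / 22791 ≈ 0.186 mm per year.
For B, 5594.0 / 0.186 = 30075.27 years ≈ 30075 varves.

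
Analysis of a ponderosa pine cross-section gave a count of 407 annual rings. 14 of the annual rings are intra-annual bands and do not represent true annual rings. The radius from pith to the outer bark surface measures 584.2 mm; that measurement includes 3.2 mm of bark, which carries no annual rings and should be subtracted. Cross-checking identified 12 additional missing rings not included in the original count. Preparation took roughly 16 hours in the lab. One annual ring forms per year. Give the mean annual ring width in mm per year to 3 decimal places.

Adjusted count: 407 − 14 + 12 = 405 annual rings.
Net length = 584.2 − 3.2 = 581.0 mm.
Mean rate = 581.0 mm / 405 years ≈ 1.435 mm per year.

1.435 mm per year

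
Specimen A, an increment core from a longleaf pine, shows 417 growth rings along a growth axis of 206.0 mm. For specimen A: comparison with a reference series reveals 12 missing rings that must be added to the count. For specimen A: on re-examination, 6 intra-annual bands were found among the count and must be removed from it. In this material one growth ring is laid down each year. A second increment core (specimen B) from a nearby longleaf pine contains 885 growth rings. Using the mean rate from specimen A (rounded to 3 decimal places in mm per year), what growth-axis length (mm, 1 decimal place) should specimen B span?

Specimen A: correcting the raw count gives 417 − 6 + 12 = 423 true growth rings.
A: Extension rate ≈ 206.0 / 423 = 0.487 mm per year.
Length of B = 0.487 × 885 = 431.0 mm.

431.0 mm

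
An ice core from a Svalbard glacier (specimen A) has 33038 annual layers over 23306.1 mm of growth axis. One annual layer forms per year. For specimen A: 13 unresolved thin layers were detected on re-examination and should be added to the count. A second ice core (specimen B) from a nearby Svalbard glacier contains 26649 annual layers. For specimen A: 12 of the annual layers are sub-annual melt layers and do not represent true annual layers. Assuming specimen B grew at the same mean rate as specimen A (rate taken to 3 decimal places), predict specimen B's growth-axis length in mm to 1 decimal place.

Specimen A: adjusted count: 33038 − 12 + 13 = 33039 annual layers.
A: Mean rate = 23306.1 mm / 33039 years ≈ 0.705 mm per year.
For B, 0.705 mm/year × 26649 years = 18787.5 mm.

18787.5 mm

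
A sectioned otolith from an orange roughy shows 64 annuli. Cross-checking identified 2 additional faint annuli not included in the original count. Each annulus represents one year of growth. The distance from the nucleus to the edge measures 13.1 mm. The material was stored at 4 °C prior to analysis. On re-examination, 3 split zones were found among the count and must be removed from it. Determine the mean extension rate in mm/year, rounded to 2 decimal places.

After corrections the count is 64 − 3 + 2 = 63 annuli.
13.1 mm over 63 years gives 13.1 / 63 ≈ 0.21 mm/year.

0.21 mm/year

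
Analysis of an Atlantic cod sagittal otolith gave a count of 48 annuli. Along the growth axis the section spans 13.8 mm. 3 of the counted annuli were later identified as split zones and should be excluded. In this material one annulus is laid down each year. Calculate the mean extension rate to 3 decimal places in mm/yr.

Correcting the raw count gives 48 − 3 = 45 true annuli.
Extension rate ≈ 13.8 / 45 = 0.307 mm/yr.

0.307 mm/yr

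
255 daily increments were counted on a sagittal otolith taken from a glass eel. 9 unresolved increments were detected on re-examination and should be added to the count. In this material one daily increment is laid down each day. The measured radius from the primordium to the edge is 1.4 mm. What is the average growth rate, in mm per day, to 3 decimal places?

0.005 mm per day

Correcting the raw count gives 255 + 9 = 264 true daily increments.
Extension rate ≈ 1.4 / 264 = 0.005 mm per day.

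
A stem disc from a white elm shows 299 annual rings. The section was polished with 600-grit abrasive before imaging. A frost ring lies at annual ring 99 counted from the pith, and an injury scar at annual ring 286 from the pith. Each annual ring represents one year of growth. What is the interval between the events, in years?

286 − 99 = 187 annual rings lie between the two events.
One annual ring per year makes the interval 187 years.

187 years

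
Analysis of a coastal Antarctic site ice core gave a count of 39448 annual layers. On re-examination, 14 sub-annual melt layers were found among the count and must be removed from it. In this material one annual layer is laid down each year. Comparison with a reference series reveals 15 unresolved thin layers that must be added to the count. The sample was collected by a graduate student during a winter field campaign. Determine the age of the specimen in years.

39449 years

True annual layer count = 39448 − 14 + 15 = 39449.
One annual layer per year makes the duration 39449 years.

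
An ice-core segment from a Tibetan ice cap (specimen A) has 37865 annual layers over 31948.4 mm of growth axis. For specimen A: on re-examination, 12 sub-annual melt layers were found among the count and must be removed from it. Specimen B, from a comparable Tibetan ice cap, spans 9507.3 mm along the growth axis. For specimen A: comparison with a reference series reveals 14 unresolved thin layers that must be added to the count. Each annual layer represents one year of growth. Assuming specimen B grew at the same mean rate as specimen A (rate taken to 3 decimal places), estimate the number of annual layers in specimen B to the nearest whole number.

Specimen A: after corrections the count is 37865 − 12 + 14 = 37867 annual layers.
A: Extension rate ≈ 31948.4 / 37867 = 0.844 mm/yr.
For B, 9507.3 / 0.844 = 11264.57 years ≈ 11265 annual layers.

11265 annual layers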